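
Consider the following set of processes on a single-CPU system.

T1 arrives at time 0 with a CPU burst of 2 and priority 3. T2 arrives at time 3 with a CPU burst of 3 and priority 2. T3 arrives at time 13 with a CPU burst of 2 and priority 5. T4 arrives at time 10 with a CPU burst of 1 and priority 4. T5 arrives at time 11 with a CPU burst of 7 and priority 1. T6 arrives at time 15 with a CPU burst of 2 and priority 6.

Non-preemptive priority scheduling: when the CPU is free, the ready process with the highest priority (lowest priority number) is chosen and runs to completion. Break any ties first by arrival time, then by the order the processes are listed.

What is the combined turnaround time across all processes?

Gantt: | T1 0-2 | idle 2-3 | T2 3-6 | idle 6-10 | T4 10-11 | T5 11-18 | T3 18-20 | T6 20-22 |
Completion: T1=2  T2=6  T3=20  T4=11  T5=18  T6=22
Turnaround = completion − arrival: T1=2, T2=3, T3=7, T4=1, T5=7, T6=7
Total turnaround = 2 + 3 + 7 + 1 + 7 + 7 = 27

27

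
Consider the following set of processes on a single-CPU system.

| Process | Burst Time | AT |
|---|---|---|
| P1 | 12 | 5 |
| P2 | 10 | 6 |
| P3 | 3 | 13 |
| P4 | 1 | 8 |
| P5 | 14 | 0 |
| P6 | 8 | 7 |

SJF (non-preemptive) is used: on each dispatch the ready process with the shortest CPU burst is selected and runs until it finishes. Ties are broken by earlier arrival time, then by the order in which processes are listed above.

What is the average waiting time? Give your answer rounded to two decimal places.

11.67

Gantt: | P5 0-14 | P4 14-15 | P3 15-18 | P6 18-26 | P2 26-36 | P1 36-48 |
Completion: P1=48  P2=36  P3=18  P4=15  P5=14  P6=26
Turnaround (C−A): P1=43  P2=30  P3=5  P4=7  P5=14  P6=19
Waiting times: P1=31, P2=20, P3=2, P4=6, P5=0, P6=11
Average waiting = (31+20+2+6+0+11) / 6 = 70/6 = 11.67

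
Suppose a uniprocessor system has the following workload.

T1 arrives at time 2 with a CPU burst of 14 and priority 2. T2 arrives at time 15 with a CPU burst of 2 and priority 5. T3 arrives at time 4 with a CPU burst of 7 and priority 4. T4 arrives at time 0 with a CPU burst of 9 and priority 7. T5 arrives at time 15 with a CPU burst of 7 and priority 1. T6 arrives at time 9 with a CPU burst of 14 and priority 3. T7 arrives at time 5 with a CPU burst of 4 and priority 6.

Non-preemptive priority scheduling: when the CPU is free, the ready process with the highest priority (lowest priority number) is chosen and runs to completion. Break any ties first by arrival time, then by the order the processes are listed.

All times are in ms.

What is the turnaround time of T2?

Schedule: | T4 0-9 | T1 9-23 | T5 23-30 | T6 30-44 | T3 44-51 | T2 51-53 | T7 53-57 |
Completion: T1=23  T2=53  T3=51  T4=9  T5=30  T6=44  T7=57
Turnaround (C−A): T1=21  T2=38  T3=47  T4=9  T5=15  T6=35  T7=52
Turnaround(T2) = completion − arrival = 53 − 15 = 38

38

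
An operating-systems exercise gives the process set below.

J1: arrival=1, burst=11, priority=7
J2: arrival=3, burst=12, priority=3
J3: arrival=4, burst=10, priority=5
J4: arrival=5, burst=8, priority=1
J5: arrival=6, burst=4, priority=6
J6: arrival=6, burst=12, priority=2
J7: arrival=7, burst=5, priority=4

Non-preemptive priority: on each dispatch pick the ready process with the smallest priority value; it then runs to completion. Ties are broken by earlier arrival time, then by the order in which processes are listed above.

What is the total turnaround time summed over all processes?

Timeline: | idle 0-1 | J1 1-12 | J4 12-20 | J6 20-32 | J2 32-44 | J7 44-49 | J3 49-59 | J5 59-63 |
Completion: J1=12  J2=44  J3=59  J4=20  J5=63  J6=32  J7=49
Turnaround = completion − arrival: J1=11, J2=41, J3=55, J4=15, J5=57, J6=26, J7=42
Total turnaround = 11 + 41 + 55 + 15 + 57 + 26 + 42 = 247

247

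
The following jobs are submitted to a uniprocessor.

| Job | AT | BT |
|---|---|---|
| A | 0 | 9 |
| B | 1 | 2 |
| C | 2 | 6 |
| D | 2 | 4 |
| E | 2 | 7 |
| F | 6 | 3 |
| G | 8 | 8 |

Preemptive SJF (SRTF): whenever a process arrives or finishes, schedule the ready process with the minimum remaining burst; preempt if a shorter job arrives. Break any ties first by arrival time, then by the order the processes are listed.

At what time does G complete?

39

Gantt: | A 0-1 | B 1-3 | D 3-7 | F 7-10 | C 10-16 | E 16-23 | A 23-31 | G 31-39 |
Completion: A=31  B=3  C=16  D=7  E=23  F=10  G=39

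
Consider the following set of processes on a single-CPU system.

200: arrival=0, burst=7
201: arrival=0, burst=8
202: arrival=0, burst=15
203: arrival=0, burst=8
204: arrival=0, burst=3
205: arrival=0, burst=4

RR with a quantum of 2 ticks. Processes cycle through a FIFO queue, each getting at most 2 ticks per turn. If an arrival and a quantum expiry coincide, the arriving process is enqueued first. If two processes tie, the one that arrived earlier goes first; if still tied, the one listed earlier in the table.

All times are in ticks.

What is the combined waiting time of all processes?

148

Timeline: | 200 0-2 | 201 2-4 | 202 4-6 | 203 6-8 | 204 8-10 | 205 10-12 | 200 12-14 | 201 14-16 | 202 16-18 | 203 18-20 | 204 20-21 | 205 21-23 | 200 23-25 | 201 25-27 | 202 27-29 | 203 29-31 | 200 31-32 | 201 32-34 | 202 34-36 | 203 36-38 | 202 38-45 |
Completion: 200=32  201=34  202=45  203=38  204=21  205=23
Turnaround (C−A): 200=32  201=34  202=45  203=38  204=21  205=23
Waiting = turnaround − burst: 200=25, 201=26, 202=30, 203=30, 204=18, 205=19
Total waiting = 25 + 26 + 30 + 30 + 18 + 19 = 148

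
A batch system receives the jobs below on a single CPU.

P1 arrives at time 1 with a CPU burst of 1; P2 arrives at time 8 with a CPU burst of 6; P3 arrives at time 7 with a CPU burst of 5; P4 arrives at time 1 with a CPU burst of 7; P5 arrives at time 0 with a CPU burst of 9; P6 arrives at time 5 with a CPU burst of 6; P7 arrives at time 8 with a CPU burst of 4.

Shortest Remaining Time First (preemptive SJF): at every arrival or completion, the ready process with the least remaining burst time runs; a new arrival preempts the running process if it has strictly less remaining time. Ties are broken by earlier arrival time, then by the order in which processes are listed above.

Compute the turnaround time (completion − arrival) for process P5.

38

Timeline: | P5 0-1 | P1 1-2 | P4 2-9 | P7 9-13 | P3 13-18 | P6 18-24 | P2 24-30 | P5 30-38 |
Completion: P1=2  P2=30  P3=18  P4=9  P5=38  P6=24  P7=13
Turnaround (C−A): P1=1  P2=22  P3=11  P4=8  P5=38  P6=19  P7=5
Turnaround(P5) = completion − arrival = 38 − 0 = 38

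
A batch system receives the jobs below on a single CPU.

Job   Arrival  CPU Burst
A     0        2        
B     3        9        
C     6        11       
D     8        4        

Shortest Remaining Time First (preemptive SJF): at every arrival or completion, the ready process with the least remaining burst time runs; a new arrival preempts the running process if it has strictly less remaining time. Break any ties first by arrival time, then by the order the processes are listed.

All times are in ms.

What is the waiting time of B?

Timeline: | A 0-2 | idle 2-3 | B 3-12 | D 12-16 | C 16-27 |
Completion: A=2  B=12  C=27  D=16
Turnaround (C−A): A=2  B=9  C=21  D=8
Waiting(B) = turnaround − burst = 9 − 9 = 0

0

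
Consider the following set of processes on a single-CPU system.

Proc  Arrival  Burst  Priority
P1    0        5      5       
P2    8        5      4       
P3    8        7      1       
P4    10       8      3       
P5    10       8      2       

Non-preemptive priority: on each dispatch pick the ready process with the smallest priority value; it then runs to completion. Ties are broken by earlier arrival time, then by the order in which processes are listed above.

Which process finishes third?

P5

Gantt: | P1 0-5 | idle 5-8 | P3 8-15 | P5 15-23 | P4 23-31 | P2 31-36 |
Completion: P1=5  P2=36  P3=15  P4=31  P5=23
Turnaround (C−A): P1=5  P2=28  P3=7  P4=21  P5=13
Finish order: P1 → P3 → P5 → P4 → P2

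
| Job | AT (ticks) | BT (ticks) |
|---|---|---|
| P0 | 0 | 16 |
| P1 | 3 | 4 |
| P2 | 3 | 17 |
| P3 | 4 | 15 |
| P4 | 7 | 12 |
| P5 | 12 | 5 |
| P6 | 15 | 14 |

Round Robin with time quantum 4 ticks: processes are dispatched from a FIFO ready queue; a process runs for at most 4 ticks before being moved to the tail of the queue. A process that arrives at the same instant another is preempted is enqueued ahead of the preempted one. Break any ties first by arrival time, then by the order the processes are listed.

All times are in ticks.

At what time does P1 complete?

8

Gantt: | P0 0-4 | P1 4-8 | P2 8-12 | P3 12-16 | P0 16-20 | P4 20-24 | P5 24-28 | P2 28-32 | P6 32-36 | P3 36-40 | P0 40-44 | P4 44-48 | P5 48-49 | P2 49-53 | P6 53-57 | P3 57-61 | P0 61-65 | P4 65-69 | P2 69-73 | P6 73-77 | P3 77-80 | P2 80-81 | P6 81-83 |
Completion: P0=65  P1=8  P2=81  P3=80  P4=69  P5=49  P6=83
Turnaround (C−A): P0=65  P1=5  P2=78  P3=76  P4=62  P5=37  P6=68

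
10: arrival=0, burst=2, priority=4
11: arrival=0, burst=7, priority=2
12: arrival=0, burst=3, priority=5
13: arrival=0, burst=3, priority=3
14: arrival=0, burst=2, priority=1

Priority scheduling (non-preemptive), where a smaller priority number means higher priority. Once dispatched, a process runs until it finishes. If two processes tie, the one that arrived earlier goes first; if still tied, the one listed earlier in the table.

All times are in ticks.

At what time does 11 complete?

9

Timeline: | 14 0-2 | 11 2-9 | 13 9-12 | 10 12-14 | 12 14-17 |
Completion: 10=14  11=9  12=17  13=12  14=2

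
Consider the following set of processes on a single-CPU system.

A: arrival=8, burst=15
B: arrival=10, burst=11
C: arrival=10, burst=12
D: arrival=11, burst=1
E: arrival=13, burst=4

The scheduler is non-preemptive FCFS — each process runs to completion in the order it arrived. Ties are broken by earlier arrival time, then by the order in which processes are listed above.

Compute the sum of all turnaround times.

149

Schedule: | idle 0-8 | A 8-23 | B 23-34 | C 34-46 | D 46-47 | E 47-51 |
Completion: A=23  B=34  C=46  D=47  E=51
Turnaround (C−A): A=15  B=24  C=36  D=36  E=38
Turnaround = completion − arrival: A=15, B=24, C=36, D=36, E=38
Total turnaround = 15 + 24 + 36 + 36 + 38 = 149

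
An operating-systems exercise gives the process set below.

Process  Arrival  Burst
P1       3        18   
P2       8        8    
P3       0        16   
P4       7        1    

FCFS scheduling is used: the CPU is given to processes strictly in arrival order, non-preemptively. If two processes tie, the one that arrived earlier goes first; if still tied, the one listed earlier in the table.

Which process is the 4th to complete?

P2

Schedule: | P3 0-16 | P1 16-34 | P4 34-35 | P2 35-43 |
Completion: P1=34  P2=43  P3=16  P4=35
Turnaround (C−A): P1=31  P2=35  P3=16  P4=28
Finish order: P3 → P1 → P4 → P2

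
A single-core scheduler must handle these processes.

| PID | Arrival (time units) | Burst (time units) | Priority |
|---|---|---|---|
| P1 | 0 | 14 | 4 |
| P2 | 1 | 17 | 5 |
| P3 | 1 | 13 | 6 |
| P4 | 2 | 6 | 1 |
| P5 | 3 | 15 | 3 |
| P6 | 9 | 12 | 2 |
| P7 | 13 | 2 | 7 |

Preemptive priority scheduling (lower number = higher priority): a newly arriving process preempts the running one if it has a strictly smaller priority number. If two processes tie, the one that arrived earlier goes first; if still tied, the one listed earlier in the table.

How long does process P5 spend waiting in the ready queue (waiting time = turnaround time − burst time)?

17

Schedule: | P1 0-2 | P4 2-8 | P5 8-9 | P6 9-21 | P5 21-35 | P1 35-47 | P2 47-64 | P3 64-77 | P7 77-79 |
Completion: P1=47  P2=64  P3=77  P4=8  P5=35  P6=21  P7=79
Turnaround (C−A): P1=47  P2=63  P3=76  P4=6  P5=32  P6=12  P7=66
Waiting(P5) = turnaround − burst = 32 − 15 = 17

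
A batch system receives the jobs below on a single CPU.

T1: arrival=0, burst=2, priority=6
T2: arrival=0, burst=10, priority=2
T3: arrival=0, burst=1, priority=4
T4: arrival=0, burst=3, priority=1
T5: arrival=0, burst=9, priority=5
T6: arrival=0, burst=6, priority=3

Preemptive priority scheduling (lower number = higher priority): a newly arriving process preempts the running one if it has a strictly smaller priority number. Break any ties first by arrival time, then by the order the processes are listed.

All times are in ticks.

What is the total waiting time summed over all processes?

Gantt: | T4 0-3 | T2 3-13 | T6 13-19 | T3 19-20 | T5 20-29 | T1 29-31 |
Completion: T1=31  T2=13  T3=20  T4=3  T5=29  T6=19
Turnaround (C−A): T1=31  T2=13  T3=20  T4=3  T5=29  T6=19
Waiting = turnaround − burst: T1=29, T2=3, T3=19, T4=0, T5=20, T6=13
Total waiting = 29 + 3 + 19 + 0 + 20 + 13 = 84

84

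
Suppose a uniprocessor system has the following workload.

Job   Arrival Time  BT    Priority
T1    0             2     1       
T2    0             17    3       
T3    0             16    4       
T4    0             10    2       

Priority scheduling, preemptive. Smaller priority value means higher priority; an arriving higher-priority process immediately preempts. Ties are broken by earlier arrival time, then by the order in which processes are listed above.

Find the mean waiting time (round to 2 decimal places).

10.75

Schedule: | T1 0-2 | T4 2-12 | T2 12-29 | T3 29-45 |
Completion: T1=2  T2=29  T3=45  T4=12
Turnaround (C−A): T1=2  T2=29  T3=45  T4=12
Waiting times: T1=0, T2=12, T3=29, T4=2
Average waiting = (0+12+29+2) / 4 = 43/4 = 10.75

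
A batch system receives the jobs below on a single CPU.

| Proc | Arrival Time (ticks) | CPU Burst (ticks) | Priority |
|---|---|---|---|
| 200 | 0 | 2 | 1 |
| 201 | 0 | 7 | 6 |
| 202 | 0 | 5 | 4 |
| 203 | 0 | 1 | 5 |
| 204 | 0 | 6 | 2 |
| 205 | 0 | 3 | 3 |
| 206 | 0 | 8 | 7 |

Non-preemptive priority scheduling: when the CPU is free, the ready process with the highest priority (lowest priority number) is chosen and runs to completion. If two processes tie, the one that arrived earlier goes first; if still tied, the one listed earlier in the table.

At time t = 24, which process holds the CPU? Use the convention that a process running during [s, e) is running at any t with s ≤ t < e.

Timeline: | 200 0-2 | 204 2-8 | 205 8-11 | 202 11-16 | 203 16-17 | 201 17-24 | 206 24-32 |
Completion: 200=2  201=24  202=16  203=17  204=8  205=11  206=32
Turnaround (C−A): 200=2  201=24  202=16  203=17  204=8  205=11  206=32

206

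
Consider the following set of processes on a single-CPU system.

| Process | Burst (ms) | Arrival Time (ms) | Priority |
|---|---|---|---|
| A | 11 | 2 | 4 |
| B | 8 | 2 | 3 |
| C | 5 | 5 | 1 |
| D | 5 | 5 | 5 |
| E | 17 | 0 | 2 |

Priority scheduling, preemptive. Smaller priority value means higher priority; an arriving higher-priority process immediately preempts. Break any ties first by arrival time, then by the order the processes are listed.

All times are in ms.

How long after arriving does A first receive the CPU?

Timeline: | E 0-5 | C 5-10 | E 10-22 | B 22-30 | A 30-41 | D 41-46 |
Completion: A=41  B=30  C=10  D=46  E=22
Turnaround (C−A): A=39  B=28  C=5  D=41  E=22
Response(A) = first start − arrival = 30 − 2 = 28

28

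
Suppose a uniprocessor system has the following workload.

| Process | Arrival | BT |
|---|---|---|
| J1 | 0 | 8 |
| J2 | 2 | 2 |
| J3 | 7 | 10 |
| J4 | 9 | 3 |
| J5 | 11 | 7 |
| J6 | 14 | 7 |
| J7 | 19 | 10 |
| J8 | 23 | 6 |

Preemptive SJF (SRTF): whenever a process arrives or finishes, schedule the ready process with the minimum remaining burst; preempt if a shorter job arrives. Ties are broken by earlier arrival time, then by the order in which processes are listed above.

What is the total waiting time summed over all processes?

65

Gantt: | J1 0-2 | J2 2-4 | J1 4-10 | J4 10-13 | J5 13-20 | J6 20-27 | J8 27-33 | J3 33-43 | J7 43-53 |
Completion: J1=10  J2=4  J3=43  J4=13  J5=20  J6=27  J7=53  J8=33
Waiting = turnaround − burst: J1=2, J2=0, J3=26, J4=1, J5=2, J6=6, J7=24, J8=4
Total waiting = 2 + 0 + 26 + 1 + 2 + 6 + 24 + 4 = 65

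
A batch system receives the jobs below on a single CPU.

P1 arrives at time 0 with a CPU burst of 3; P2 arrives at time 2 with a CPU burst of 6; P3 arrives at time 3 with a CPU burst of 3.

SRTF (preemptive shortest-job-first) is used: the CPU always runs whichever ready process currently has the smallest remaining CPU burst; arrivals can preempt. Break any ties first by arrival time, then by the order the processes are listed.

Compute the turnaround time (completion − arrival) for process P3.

3

Timeline: | P1 0-3 | P3 3-6 | P2 6-12 |
Completion: P1=3  P2=12  P3=6
Turnaround(P3) = completion − arrival = 6 − 3 = 3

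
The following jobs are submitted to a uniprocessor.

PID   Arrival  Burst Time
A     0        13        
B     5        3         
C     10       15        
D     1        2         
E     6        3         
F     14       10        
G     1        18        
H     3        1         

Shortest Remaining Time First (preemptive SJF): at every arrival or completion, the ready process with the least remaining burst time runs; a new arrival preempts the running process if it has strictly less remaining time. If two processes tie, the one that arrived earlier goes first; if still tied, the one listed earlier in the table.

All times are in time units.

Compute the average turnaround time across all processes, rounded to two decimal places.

Gantt: | A 0-1 | D 1-3 | H 3-4 | A 4-5 | B 5-8 | E 8-11 | A 11-22 | F 22-32 | C 32-47 | G 47-65 |
Completion: A=22  B=8  C=47  D=3  E=11  F=32  G=65  H=4
Turnaround (C−A): A=22  B=3  C=37  D=2  E=5  F=18  G=64  H=1
Turnaround times: A=22, B=3, C=37, D=2, E=5, F=18, G=64, H=1
Average turnaround = (22+3+37+2+5+18+64+1) / 8 = 152/8 = 19.00

19.00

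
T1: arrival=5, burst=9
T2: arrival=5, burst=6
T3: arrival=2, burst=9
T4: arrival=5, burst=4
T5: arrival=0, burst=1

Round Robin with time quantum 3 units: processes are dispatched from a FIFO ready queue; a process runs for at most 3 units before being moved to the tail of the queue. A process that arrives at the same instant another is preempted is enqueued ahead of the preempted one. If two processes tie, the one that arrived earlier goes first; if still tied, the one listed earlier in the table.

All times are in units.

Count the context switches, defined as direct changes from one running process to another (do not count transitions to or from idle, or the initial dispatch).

9

Gantt: | T5 0-1 | idle 1-2 | T3 2-5 | T1 5-8 | T2 8-11 | T4 11-14 | T3 14-17 | T1 17-20 | T2 20-23 | T4 23-24 | T3 24-27 | T1 27-30 |
Completion: T1=30  T2=23  T3=27  T4=24  T5=1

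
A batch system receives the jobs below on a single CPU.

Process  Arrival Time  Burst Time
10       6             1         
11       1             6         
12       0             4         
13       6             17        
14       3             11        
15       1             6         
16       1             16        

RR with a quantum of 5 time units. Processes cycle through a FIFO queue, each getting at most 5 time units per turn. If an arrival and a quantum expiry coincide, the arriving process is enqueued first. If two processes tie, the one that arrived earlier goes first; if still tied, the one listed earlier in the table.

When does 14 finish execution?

53

Schedule: | 12 0-4 | 11 4-9 | 15 9-14 | 16 14-19 | 14 19-24 | 10 24-25 | 13 25-30 | 11 30-31 | 15 31-32 | 16 32-37 | 14 37-42 | 13 42-47 | 16 47-52 | 14 52-53 | 13 53-58 | 16 58-59 | 13 59-61 |
Completion: 10=25  11=31  12=4  13=61  14=53  15=32  16=59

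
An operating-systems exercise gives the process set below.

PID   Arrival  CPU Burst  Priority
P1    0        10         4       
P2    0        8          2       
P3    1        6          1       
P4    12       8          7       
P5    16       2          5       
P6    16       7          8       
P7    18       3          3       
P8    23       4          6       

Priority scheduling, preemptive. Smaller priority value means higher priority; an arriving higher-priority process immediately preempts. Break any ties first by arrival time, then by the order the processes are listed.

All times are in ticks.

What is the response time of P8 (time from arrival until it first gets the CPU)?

Gantt: | P2 0-1 | P3 1-7 | P2 7-14 | P1 14-18 | P7 18-21 | P1 21-27 | P5 27-29 | P8 29-33 | P4 33-41 | P6 41-48 |
Completion: P1=27  P2=14  P3=7  P4=41  P5=29  P6=48  P7=21  P8=33
Turnaround (C−A): P1=27  P2=14  P3=6  P4=29  P5=13  P6=32  P7=3  P8=10
Response(P8) = first start − arrival = 29 − 23 = 6

6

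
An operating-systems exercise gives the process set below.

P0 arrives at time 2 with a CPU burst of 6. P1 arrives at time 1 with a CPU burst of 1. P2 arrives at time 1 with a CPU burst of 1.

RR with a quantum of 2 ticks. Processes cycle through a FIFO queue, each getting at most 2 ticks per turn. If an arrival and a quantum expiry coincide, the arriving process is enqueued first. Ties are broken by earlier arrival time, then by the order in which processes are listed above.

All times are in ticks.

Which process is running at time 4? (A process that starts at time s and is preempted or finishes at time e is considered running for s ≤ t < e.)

P0

Gantt: | idle 0-1 | P1 1-2 | P2 2-3 | P0 3-9 |
Completion: P0=9  P1=2  P2=3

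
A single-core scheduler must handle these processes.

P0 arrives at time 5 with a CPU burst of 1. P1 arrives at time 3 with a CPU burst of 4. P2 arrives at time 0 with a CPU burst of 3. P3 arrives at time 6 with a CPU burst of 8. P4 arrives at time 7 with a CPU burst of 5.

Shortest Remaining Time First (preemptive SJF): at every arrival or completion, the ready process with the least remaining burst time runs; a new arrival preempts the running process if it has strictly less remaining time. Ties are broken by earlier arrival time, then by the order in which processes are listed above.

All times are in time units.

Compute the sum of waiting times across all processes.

9

Timeline: | P2 0-3 | P1 3-5 | P0 5-6 | P1 6-8 | P4 8-13 | P3 13-21 |
Completion: P0=6  P1=8  P2=3  P3=21  P4=13
Waiting = turnaround − burst: P0=0, P1=1, P2=0, P3=7, P4=1
Total waiting = 0 + 1 + 0 + 7 + 1 = 9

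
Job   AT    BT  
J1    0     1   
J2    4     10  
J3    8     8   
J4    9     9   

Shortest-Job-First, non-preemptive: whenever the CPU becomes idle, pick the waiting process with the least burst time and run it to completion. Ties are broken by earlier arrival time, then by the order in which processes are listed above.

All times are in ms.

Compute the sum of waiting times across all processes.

Gantt: | J1 0-1 | idle 1-4 | J2 4-14 | J3 14-22 | J4 22-31 |
Completion: J1=1  J2=14  J3=22  J4=31
Turnaround (C−A): J1=1  J2=10  J3=14  J4=22
Waiting = turnaround − burst: J1=0, J2=0, J3=6, J4=13
Total waiting = 0 + 0 + 6 + 13 = 19

19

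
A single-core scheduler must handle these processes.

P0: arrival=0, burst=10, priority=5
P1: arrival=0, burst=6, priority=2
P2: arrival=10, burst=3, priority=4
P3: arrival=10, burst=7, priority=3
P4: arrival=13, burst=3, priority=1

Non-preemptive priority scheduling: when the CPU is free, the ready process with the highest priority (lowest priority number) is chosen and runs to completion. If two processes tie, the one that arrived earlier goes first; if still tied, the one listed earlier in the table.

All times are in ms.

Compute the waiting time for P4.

3

Gantt: | P1 0-6 | P0 6-16 | P4 16-19 | P3 19-26 | P2 26-29 |
Completion: P0=16  P1=6  P2=29  P3=26  P4=19
Turnaround (C−A): P0=16  P1=6  P2=19  P3=16  P4=6
Waiting(P4) = turnaround − burst = 6 − 3 = 3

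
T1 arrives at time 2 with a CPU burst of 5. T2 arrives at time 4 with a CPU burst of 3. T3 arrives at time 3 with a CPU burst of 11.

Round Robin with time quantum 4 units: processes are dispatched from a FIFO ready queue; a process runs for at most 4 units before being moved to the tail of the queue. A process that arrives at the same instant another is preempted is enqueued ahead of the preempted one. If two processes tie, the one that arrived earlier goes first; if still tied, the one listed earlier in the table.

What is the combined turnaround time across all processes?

39

Gantt: | idle 0-2 | T1 2-6 | T3 6-10 | T2 10-13 | T1 13-14 | T3 14-21 |
Completion: T1=14  T2=13  T3=21
Turnaround (C−A): T1=12  T2=9  T3=18
Turnaround = completion − arrival: T1=12, T2=9, T3=18
Total turnaround = 12 + 9 + 18 = 39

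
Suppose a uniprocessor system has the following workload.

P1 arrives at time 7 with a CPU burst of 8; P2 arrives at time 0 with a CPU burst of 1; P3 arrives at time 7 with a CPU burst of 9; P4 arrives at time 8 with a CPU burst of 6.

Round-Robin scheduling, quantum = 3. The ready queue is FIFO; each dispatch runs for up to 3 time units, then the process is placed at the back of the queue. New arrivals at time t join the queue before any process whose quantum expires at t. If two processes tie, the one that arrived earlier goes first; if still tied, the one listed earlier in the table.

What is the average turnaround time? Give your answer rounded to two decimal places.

15.25

Schedule: | P2 0-1 | idle 1-7 | P1 7-10 | P3 10-13 | P4 13-16 | P1 16-19 | P3 19-22 | P4 22-25 | P1 25-27 | P3 27-30 |
Completion: P1=27  P2=1  P3=30  P4=25
Turnaround times: P1=20, P2=1, P3=23, P4=17
Average turnaround = (20+1+23+17) / 4 = 61/4 = 15.25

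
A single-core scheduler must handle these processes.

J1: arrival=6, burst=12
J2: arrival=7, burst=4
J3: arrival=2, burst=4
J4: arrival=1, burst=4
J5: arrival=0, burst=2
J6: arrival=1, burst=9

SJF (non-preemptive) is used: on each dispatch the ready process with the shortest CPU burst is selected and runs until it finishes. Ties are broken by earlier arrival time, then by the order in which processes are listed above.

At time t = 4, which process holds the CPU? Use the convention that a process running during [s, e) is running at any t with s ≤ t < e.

Timeline: | J5 0-2 | J4 2-6 | J3 6-10 | J2 10-14 | J6 14-23 | J1 23-35 |
Completion: J1=35  J2=14  J3=10  J4=6  J5=2  J6=23
Turnaround (C−A): J1=29  J2=7  J3=8  J4=5  J5=2  J6=22

J4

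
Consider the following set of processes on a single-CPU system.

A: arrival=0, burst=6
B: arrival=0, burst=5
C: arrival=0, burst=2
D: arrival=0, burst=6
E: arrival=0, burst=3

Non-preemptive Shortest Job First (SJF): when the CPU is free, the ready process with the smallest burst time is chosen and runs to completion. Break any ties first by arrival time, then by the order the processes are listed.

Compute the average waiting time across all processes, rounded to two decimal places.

6.60

Schedule: | C 0-2 | E 2-5 | B 5-10 | A 10-16 | D 16-22 |
Completion: A=16  B=10  C=2  D=22  E=5
Waiting times: A=10, B=5, C=0, D=16, E=2
Average waiting = (10+5+0+16+2) / 5 = 33/5 = 6.60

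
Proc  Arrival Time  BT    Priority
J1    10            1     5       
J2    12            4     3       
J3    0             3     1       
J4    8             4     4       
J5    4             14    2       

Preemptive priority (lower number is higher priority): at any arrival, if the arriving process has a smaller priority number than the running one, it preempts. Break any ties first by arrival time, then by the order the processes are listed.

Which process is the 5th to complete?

Timeline: | J3 0-3 | idle 3-4 | J5 4-18 | J2 18-22 | J4 22-26 | J1 26-27 |
Completion: J1=27  J2=22  J3=3  J4=26  J5=18
Finish order: J3 → J5 → J2 → J4 → J1

J1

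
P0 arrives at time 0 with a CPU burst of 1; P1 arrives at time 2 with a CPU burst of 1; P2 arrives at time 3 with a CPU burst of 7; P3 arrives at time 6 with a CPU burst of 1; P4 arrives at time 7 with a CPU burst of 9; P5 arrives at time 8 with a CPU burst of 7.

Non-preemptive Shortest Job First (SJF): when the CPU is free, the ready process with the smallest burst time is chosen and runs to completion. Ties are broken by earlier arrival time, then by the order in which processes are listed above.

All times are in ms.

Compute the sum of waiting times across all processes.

18

Gantt: | P0 0-1 | idle 1-2 | P1 2-3 | P2 3-10 | P3 10-11 | P5 11-18 | P4 18-27 |
Completion: P0=1  P1=3  P2=10  P3=11  P4=27  P5=18
Turnaround (C−A): P0=1  P1=1  P2=7  P3=5  P4=20  P5=10
Waiting = turnaround − burst: P0=0, P1=0, P2=0, P3=4, P4=11, P5=3
Total waiting = 0 + 0 + 0 + 4 + 11 + 3 = 18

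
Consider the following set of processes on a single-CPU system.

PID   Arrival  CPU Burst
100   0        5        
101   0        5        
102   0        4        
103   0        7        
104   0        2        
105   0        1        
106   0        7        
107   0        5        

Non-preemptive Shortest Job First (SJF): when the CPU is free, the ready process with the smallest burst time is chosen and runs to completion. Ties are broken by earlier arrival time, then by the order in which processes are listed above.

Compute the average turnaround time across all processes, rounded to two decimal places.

15.88

Timeline: | 105 0-1 | 104 1-3 | 102 3-7 | 100 7-12 | 101 12-17 | 107 17-22 | 103 22-29 | 106 29-36 |
Completion: 100=12  101=17  102=7  103=29  104=3  105=1  106=36  107=22
Turnaround (C−A): 100=12  101=17  102=7  103=29  104=3  105=1  106=36  107=22
Turnaround times: 100=12, 101=17, 102=7, 103=29, 104=3, 105=1, 106=36, 107=22
Average turnaround = (12+17+7+29+3+1+36+22) / 8 = 127/8 = 15.88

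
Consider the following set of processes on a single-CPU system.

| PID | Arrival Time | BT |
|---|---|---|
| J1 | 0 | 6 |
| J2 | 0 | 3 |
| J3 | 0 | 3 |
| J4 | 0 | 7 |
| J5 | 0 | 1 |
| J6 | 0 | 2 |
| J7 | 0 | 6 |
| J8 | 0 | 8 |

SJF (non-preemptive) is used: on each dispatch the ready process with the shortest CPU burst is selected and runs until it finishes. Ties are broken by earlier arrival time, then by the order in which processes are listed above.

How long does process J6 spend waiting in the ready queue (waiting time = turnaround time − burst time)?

1

Timeline: | J5 0-1 | J6 1-3 | J2 3-6 | J3 6-9 | J1 9-15 | J7 15-21 | J4 21-28 | J8 28-36 |
Completion: J1=15  J2=6  J3=9  J4=28  J5=1  J6=3  J7=21  J8=36
Waiting(J6) = turnaround − burst = 3 − 2 = 1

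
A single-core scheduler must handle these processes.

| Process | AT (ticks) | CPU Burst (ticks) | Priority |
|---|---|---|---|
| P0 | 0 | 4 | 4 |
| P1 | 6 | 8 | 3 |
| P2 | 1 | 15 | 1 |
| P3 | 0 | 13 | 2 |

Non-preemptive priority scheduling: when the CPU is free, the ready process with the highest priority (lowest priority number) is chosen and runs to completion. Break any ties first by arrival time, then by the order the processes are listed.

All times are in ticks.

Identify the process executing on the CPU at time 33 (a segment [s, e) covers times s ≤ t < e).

Schedule: | P3 0-13 | P2 13-28 | P1 28-36 | P0 36-40 |
Completion: P0=40  P1=36  P2=28  P3=13

P1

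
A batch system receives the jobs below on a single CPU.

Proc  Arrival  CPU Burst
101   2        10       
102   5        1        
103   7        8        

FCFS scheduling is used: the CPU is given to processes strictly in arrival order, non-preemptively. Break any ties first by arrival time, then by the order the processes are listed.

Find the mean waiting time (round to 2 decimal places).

4.33

Gantt: | idle 0-2 | 101 2-12 | 102 12-13 | 103 13-21 |
Completion: 101=12  102=13  103=21
Turnaround (C−A): 101=10  102=8  103=14
Waiting times: 101=0, 102=7, 103=6
Average waiting = (0+7+6) / 3 = 13/3 = 4.33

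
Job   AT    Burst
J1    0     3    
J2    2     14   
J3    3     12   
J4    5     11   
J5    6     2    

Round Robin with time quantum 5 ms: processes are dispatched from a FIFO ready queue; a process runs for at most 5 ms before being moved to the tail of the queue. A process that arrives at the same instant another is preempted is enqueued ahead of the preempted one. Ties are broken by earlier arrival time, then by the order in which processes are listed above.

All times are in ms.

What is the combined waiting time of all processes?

Gantt: | J1 0-3 | J2 3-8 | J3 8-13 | J4 13-18 | J5 18-20 | J2 20-25 | J3 25-30 | J4 30-35 | J2 35-39 | J3 39-41 | J4 41-42 |
Completion: J1=3  J2=39  J3=41  J4=42  J5=20
Turnaround (C−A): J1=3  J2=37  J3=38  J4=37  J5=14
Waiting = turnaround − burst: J1=0, J2=23, J3=26, J4=26, J5=12
Total waiting = 0 + 23 + 26 + 26 + 12 = 87

87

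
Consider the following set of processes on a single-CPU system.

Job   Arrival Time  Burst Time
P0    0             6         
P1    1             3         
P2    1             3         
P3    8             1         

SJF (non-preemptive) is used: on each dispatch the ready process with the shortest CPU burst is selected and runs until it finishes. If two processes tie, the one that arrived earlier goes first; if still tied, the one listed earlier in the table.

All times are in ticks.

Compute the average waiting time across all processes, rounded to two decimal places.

3.75

Timeline: | P0 0-6 | P1 6-9 | P3 9-10 | P2 10-13 |
Completion: P0=6  P1=9  P2=13  P3=10
Waiting times: P0=0, P1=5, P2=9, P3=1
Average waiting = (0+5+9+1) / 4 = 15/4 = 3.75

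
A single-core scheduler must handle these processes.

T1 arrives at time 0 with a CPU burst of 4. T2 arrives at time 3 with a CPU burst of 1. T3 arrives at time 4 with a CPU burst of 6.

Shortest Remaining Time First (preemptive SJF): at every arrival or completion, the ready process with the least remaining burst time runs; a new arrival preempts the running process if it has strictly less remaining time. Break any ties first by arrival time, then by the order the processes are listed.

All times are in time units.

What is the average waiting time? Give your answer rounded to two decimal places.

0.67

Gantt: | T1 0-4 | T2 4-5 | T3 5-11 |
Completion: T1=4  T2=5  T3=11
Waiting times: T1=0, T2=1, T3=1
Average waiting = (0+1+1) / 3 = 2/3 = 0.67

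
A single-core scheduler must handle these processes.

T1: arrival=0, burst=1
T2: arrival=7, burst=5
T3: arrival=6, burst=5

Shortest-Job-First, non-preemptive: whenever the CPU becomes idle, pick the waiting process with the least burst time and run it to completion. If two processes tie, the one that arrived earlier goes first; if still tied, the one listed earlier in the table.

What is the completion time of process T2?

16

Timeline: | T1 0-1 | idle 1-6 | T3 6-11 | T2 11-16 |
Completion: T1=1  T2=16  T3=11
Turnaround (C−A): T1=1  T2=9  T3=5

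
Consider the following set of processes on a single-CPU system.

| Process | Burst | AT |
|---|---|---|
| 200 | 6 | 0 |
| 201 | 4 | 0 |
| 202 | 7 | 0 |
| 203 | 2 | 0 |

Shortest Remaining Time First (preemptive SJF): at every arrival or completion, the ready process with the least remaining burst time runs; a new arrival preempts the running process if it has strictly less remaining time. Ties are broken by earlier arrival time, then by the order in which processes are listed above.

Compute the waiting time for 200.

Gantt: | 203 0-2 | 201 2-6 | 200 6-12 | 202 12-19 |
Completion: 200=12  201=6  202=19  203=2
Turnaround (C−A): 200=12  201=6  202=19  203=2
Waiting(200) = turnaround − burst = 12 − 6 = 6

6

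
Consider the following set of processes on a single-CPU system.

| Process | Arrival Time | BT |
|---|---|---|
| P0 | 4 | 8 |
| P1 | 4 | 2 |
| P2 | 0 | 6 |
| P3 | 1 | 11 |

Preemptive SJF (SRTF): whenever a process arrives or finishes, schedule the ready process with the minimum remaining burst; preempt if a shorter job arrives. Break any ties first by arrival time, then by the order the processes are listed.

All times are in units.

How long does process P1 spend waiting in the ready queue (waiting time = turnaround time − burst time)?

Schedule: | P2 0-6 | P1 6-8 | P0 8-16 | P3 16-27 |
Completion: P0=16  P1=8  P2=6  P3=27
Turnaround (C−A): P0=12  P1=4  P2=6  P3=26
Waiting(P1) = turnaround − burst = 4 − 2 = 2

2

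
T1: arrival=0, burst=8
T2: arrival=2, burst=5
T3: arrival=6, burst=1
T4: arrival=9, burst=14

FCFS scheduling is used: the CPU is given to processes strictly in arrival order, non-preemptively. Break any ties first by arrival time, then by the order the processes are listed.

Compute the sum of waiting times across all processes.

18

Gantt: | T1 0-8 | T2 8-13 | T3 13-14 | T4 14-28 |
Completion: T1=8  T2=13  T3=14  T4=28
Turnaround (C−A): T1=8  T2=11  T3=8  T4=19
Waiting = turnaround − burst: T1=0, T2=6, T3=7, T4=5
Total waiting = 0 + 6 + 7 + 5 = 18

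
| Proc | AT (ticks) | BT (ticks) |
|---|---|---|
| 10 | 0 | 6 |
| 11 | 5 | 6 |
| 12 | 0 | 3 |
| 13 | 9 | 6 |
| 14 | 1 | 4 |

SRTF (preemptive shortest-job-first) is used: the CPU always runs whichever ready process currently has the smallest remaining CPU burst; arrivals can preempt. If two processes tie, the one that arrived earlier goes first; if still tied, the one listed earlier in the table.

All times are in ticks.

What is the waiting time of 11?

Timeline: | 12 0-3 | 14 3-7 | 10 7-13 | 11 13-19 | 13 19-25 |
Completion: 10=13  11=19  12=3  13=25  14=7
Waiting(11) = turnaround − burst = 14 − 6 = 8

8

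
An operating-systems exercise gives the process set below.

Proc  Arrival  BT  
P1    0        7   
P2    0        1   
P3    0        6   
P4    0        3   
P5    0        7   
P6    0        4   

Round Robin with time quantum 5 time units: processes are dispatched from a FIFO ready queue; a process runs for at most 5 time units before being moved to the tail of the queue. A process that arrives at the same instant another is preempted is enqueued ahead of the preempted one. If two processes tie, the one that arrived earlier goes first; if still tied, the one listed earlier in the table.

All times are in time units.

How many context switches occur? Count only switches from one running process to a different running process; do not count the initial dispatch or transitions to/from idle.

8

Gantt: | P1 0-5 | P2 5-6 | P3 6-11 | P4 11-14 | P5 14-19 | P6 19-23 | P1 23-25 | P3 25-26 | P5 26-28 |
Completion: P1=25  P2=6  P3=26  P4=14  P5=28  P6=23
Turnaround (C−A): P1=25  P2=6  P3=26  P4=14  P5=28  P6=23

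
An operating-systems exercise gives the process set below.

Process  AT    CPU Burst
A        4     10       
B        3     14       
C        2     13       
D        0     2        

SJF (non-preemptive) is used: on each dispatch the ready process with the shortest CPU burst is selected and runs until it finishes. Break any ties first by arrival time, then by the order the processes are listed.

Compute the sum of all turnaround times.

Schedule: | D 0-2 | C 2-15 | A 15-25 | B 25-39 |
Completion: A=25  B=39  C=15  D=2
Turnaround = completion − arrival: A=21, B=36, C=13, D=2
Total turnaround = 21 + 36 + 13 + 2 = 72

72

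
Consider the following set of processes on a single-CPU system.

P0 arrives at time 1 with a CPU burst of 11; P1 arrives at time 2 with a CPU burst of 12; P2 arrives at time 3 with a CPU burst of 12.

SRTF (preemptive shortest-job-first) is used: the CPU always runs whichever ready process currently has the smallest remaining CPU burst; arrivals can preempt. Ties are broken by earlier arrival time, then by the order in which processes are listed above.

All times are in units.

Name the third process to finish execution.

Gantt: | idle 0-1 | P0 1-12 | P1 12-24 | P2 24-36 |
Completion: P0=12  P1=24  P2=36
Turnaround (C−A): P0=11  P1=22  P2=33
Finish order: P0 → P1 → P2

P2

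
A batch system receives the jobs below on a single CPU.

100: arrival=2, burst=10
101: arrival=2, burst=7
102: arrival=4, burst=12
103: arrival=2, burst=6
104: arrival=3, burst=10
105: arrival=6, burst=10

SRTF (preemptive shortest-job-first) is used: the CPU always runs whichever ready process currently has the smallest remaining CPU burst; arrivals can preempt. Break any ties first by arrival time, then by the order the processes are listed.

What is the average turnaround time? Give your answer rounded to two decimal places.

27.67

Gantt: | idle 0-2 | 103 2-8 | 101 8-15 | 100 15-25 | 104 25-35 | 105 35-45 | 102 45-57 |
Completion: 100=25  101=15  102=57  103=8  104=35  105=45
Turnaround (C−A): 100=23  101=13  102=53  103=6  104=32  105=39
Turnaround times: 100=23, 101=13, 102=53, 103=6, 104=32, 105=39
Average turnaround = (23+13+53+6+32+39) / 6 = 166/6 = 27.67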